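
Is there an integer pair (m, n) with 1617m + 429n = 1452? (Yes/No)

Yes

gcd(1617, 429): 1617 = 3·429 + 330; 429 = 1·330 + 99; 330 = 3·99 + 33; 99 = 3·33 + 0 → 33
33 divides 1452, so a solution exists.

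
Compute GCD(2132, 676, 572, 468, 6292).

52

gcd(2132, 676): 2132 = 3·676 + 104; 676 = 6·104 + 52; 104 = 2·52 + 0 → 52
gcd(52, 572): 572 = 11·52 + 0 → 52
gcd(52, 468): 468 = 9·52 + 0 → 52
gcd(52, 6292): 6292 = 121·52 + 0 → 52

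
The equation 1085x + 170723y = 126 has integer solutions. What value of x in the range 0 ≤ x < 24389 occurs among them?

16207

Reduce mod 170723: 1085x ≡ 126 (mod 170723). With g = gcd(1085, 170723) = 7 dividing 126, divide through: 155x ≡ 18 (mod 24389).
Since gcd(155, 24389) = 1, x ≡ 18·(155)⁻¹ ≡ 16207 (mod 24389). Smallest non-negative: 16207.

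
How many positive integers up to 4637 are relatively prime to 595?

2993

Prime factors of 595: 5, 7, 17. Count integers ≤ 4637 divisible by none of them.
By inclusion–exclusion: 4637 − ⌊4637/5⌋ − ⌊4637/7⌋ − ⌊4637/17⌋ + ⌊4637/35⌋ + ⌊4637/85⌋ + ⌊4637/119⌋ − ⌊4637/595⌋ = 2993.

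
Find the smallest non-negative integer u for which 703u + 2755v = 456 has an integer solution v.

Euclid: 2755 = 3·703 + 646; 703 = 1·646 + 57; 646 = 11·57 + 19; 57 = 3·19 + 0 → gcd = 19; 456 = 19·24.
Back-substitution yields 703·(-47) + 2755·(12) = 19, so one solution is u = -47·24 = -1128, v = 12·24 = 288.
Solutions in u differ by 2755/19 = 145; the one in [0, 145) is -1128 mod 145 = 32.

32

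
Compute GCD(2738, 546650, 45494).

2738 = 2 · 37²; 546650 = 2 · 5² · 13 · 29²; 45494 = 2 · 23² · 43
gcd takes min exponent of each prime: 2 = 2

2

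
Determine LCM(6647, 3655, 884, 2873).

966074980

6647 = 17² · 23; 3655 = 5 · 17 · 43; 884 = 2² · 13 · 17; 2873 = 13² · 17
lcm takes max exponent of each prime: 2² · 5 · 13² · 17² · 23 · 43 = 966074980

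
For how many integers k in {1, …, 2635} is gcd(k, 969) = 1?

1567

Prime factors of 969: 3, 17, 19. Count integers ≤ 2635 divisible by none of them.
By inclusion–exclusion: 2635 − ⌊2635/3⌋ − ⌊2635/17⌋ − ⌊2635/19⌋ + ⌊2635/51⌋ + ⌊2635/57⌋ + ⌊2635/323⌋ − ⌊2635/969⌋ = 1567.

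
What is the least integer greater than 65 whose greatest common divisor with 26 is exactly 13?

91

gcd(t, 26) = 13 forces 13 | t; write t = 13s. Then gcd(13s, 13·2) = 13·gcd(s, 2), so need gcd(s, 2) = 1.
13s > 65 gives s ≥ 6. The least s ≥ 6 coprime to 2 is 7, so t = 13·7 = 91.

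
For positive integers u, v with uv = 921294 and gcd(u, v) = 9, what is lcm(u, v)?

For any two positive integers, gcd × lcm equals their product. Hence lcm = 921294 / 9 = 102366.

102366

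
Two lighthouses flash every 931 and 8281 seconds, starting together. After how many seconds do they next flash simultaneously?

gcd first: 8281 = 8·931 + 833; 931 = 1·833 + 98; 833 = 8·98 + 49; 98 = 2·49 + 0 → gcd = 49
lcm = 931·8281/gcd = 7709611/49 = 157339

157339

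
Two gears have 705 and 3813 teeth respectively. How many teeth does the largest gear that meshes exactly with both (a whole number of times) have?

3

Euclid: 3813 = 5·705 + 288; 705 = 2·288 + 129; 288 = 2·129 + 30; 129 = 4·30 + 9; 30 = 3·9 + 3; 9 = 3·3 + 0. Last nonzero remainder: 3.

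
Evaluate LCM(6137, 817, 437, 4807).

lcm(6137, 817) = 6137·817/gcd = 5013929/19 = 263891
lcm(263891, 437) = 263891·437/gcd = 115320367/19 = 6069493
lcm(6069493, 4807) = 6069493·4807/gcd = 29176052851/437 = 66764423

66764423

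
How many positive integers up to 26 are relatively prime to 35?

35 = 5·7. Inclusion–exclusion on these primes:
26 − ⌊26/5⌋ − ⌊26/7⌋ + ⌊26/35⌋ = 18

18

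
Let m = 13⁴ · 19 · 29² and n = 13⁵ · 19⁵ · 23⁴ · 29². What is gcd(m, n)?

456376219

min exponent per shared prime: 13⁴ · 19 · 29² = 456376219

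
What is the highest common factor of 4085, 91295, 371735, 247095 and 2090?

gcd(4085, 91295): 91295 = 22·4085 + 1425; 4085 = 2·1425 + 1235; 1425 = 1·1235 + 190; 1235 = 6·190 + 95; 190 = 2·95 + 0 → 95
gcd(95, 371735): 371735 = 3913·95 + 0 → 95
gcd(95, 247095): 247095 = 2601·95 + 0 → 95
gcd(95, 2090): 2090 = 22·95 + 0 → 95

95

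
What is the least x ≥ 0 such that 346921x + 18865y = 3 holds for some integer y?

Euclid: 346921 = 18·18865 + 7351; 18865 = 2·7351 + 4163; 7351 = 1·4163 + 3188; 4163 = 1·3188 + 975; 3188 = 3·975 + 263; 975 = 3·263 + 186; 263 = 1·186 + 77; 186 = 2·77 + 32; 77 = 2·32 + 13; 32 = 2·13 + 6; 13 = 2·6 + 1; 6 = 6·1 + 0 → gcd = 1; 3 = 1·3.
Back-substitution yields 346921·(2941) + 18865·(-54084) = 1, so one solution is x = 2941·3 = 8823, y = -54084·3 = -162252.
Solutions in x differ by 18865/1 = 18865; the one in [0, 18865) is 8823 mod 18865 = 8823.

8823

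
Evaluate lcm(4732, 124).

gcd first: 4732 = 38·124 + 20; 124 = 6·20 + 4; 20 = 5·4 + 0 → gcd = 4
lcm = 4732·124/gcd = 586768/4 = 146692

146692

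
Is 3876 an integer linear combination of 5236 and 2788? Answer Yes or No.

Yes

gcd(5236, 2788): 5236 = 1·2788 + 2448; 2788 = 1·2448 + 340; 2448 = 7·340 + 68; 340 = 5·68 + 0 → 68
68 divides 3876, so a solution exists.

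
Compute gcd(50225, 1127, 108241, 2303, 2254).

gcd(50225, 1127): 50225 = 44·1127 + 637; 1127 = 1·637 + 490; 637 = 1·490 + 147; 490 = 3·147 + 49; 147 = 3·49 + 0 → 49
gcd(49, 108241): 108241 = 2209·49 + 0 → 49
gcd(49, 2303): 2303 = 47·49 + 0 → 49
gcd(49, 2254): 2254 = 46·49 + 0 → 49

49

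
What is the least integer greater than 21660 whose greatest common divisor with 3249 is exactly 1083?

gcd(a, 3249) = 1083 forces 1083 | a; write a = 1083s. Then gcd(1083s, 1083·3) = 1083·gcd(s, 3), so need gcd(s, 3) = 1.
1083s > 21660 gives s ≥ 21. The least s ≥ 21 coprime to 3 is 22, so a = 1083·22 = 23826.

23826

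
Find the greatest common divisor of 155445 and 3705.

15

155445 = 3 · 5 · 43 · 241
3705 = 3 · 5 · 13 · 19
Common: 3 · 5 = 15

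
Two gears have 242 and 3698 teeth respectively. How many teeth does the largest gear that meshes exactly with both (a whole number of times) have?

242 = 2 · 11²
3698 = 2 · 43²
Common: 2 = 2

2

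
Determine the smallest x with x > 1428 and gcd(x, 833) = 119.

1547

Multiples of 119 above 1428: 119·13, 119·14, … . Need the cofactor coprime to 833/119 = 7.
Checking s = 13, 14, … the first with gcd(s, 7) = 1 is s = 13, giving 1547.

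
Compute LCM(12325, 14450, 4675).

4609550

lcm(12325, 14450) = 12325·14450/gcd = 178096250/425 = 419050
lcm(419050, 4675) = 419050·4675/gcd = 1959058750/425 = 4609550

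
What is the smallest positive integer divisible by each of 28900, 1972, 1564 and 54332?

28900 = 2² · 5² · 17²; 1972 = 2² · 17 · 29; 1564 = 2² · 17 · 23; 54332 = 2² · 17² · 47
lcm takes max exponent of each prime: 2² · 5² · 17² · 23 · 29 · 47 = 905986100

905986100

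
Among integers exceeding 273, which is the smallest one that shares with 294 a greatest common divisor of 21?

315

294 = 21·14. Any t with gcd(t, 294) = 21 is a multiple of 21, say 21s, with s coprime to 14.
Need s > 273/21, so s ≥ 14. First s ≥ 14 with gcd(s, 14) = 1 is s = 15. Thus t = 21·15 = 315.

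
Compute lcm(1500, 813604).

gcd first: 813604 = 542·1500 + 604; 1500 = 2·604 + 292; 604 = 2·292 + 20; 292 = 14·20 + 12; 20 = 1·12 + 8; 12 = 1·8 + 4; 8 = 2·4 + 0 → gcd = 4
lcm = 1500·813604/gcd = 1220406000/4 = 305101500

305101500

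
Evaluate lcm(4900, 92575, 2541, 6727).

904235940300

4900 = 2² · 5² · 7²; 92575 = 5² · 7 · 23²; 2541 = 3 · 7 · 11²; 6727 = 7 · 31²
lcm takes max exponent of each prime: 2² · 3 · 5² · 7² · 11² · 23² · 31² = 904235940300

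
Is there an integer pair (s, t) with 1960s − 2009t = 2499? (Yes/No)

Yes

By Bézout, 1960s − 2009t = 2499 has integer solutions iff gcd(1960, 2009) | 2499.
Euclid: 2009 = 1·1960 + 49; 1960 = 40·49 + 0. gcd = 49; 2499 mod 49 = 0. Yes.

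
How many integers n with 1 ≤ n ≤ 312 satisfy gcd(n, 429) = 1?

Prime factors of 429: 3, 11, 13. Count integers ≤ 312 divisible by none of them.
By inclusion–exclusion: 312 − ⌊312/3⌋ − ⌊312/11⌋ − ⌊312/13⌋ + ⌊312/33⌋ + ⌊312/39⌋ + ⌊312/143⌋ − ⌊312/429⌋ = 175.

175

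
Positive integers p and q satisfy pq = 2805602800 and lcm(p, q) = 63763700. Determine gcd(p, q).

44

From gcd × lcm = pq: gcd = 2805602800 / 63763700 = 44.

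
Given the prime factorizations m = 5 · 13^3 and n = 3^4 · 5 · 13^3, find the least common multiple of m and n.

889785

max exponent per prime: 3^4 · 5 · 13^3 = 889785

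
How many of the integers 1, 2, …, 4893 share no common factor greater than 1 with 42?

1398

Prime factors of 42: 2, 3, 7. Count integers ≤ 4893 divisible by none of them.
By inclusion–exclusion: 4893 − ⌊4893/2⌋ − ⌊4893/3⌋ − ⌊4893/7⌋ + ⌊4893/6⌋ + ⌊4893/14⌋ + ⌊4893/21⌋ − ⌊4893/42⌋ = 1398.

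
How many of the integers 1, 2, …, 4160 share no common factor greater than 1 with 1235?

Prime factors of 1235: 5, 13, 19. Count integers ≤ 4160 divisible by none of them.
By inclusion–exclusion: 4160 − ⌊4160/5⌋ − ⌊4160/13⌋ − ⌊4160/19⌋ + ⌊4160/65⌋ + ⌊4160/95⌋ + ⌊4160/247⌋ − ⌊4160/1235⌋ = 2910.

2910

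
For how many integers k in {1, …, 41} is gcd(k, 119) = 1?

119 = 7·17. Inclusion–exclusion on these primes:
41 − ⌊41/7⌋ − ⌊41/17⌋ + ⌊41/119⌋ = 34

34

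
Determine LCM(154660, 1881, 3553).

23662980

154660 = 2² · 5 · 11 · 19 · 37; 1881 = 3² · 11 · 19; 3553 = 11 · 17 · 19
lcm takes max exponent of each prime: 2² · 3² · 5 · 11 · 17 · 19 · 37 = 23662980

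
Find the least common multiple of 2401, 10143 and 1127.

lcm(2401, 10143) = 2401·10143/gcd = 24353343/49 = 497007
lcm(497007, 1127) = 497007·1127/gcd = 560126889/1127 = 497007

497007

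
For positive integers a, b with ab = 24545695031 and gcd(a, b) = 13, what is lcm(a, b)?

gcd·lcm = product, so lcm = 24545695031/13 = 1888130387.

1888130387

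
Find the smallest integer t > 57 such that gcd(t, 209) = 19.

76

gcd(t, 209) = 19 forces 19 | t; write t = 19s. Then gcd(19s, 19·11) = 19·gcd(s, 11), so need gcd(s, 11) = 1.
19s > 57 gives s ≥ 4. The least s ≥ 4 coprime to 11 is 4, so t = 19·4 = 76.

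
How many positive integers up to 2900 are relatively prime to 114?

Prime factors of 114: 2, 3, 19. Count integers ≤ 2900 divisible by none of them.
By inclusion–exclusion: 2900 − ⌊2900/2⌋ − ⌊2900/3⌋ − ⌊2900/19⌋ + ⌊2900/6⌋ + ⌊2900/38⌋ + ⌊2900/57⌋ − ⌊2900/114⌋ = 916.

916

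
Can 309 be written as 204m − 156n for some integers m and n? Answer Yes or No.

No

By Bézout, 204m − 156n = 309 has integer solutions iff gcd(204, 156) | 309.
Euclid: 204 = 1·156 + 48; 156 = 3·48 + 12; 48 = 4·12 + 0. gcd = 12; 309 mod 12 = 9. No.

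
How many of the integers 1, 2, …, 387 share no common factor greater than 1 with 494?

170

494 = 2·13·19. Inclusion–exclusion on these primes:
387 − ⌊387/2⌋ − ⌊387/13⌋ − ⌊387/19⌋ + ⌊387/26⌋ + ⌊387/38⌋ + ⌊387/247⌋ − ⌊387/494⌋ = 170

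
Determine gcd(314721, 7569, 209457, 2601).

314721 = 3² · 11² · 17²; 7569 = 3² · 29²; 209457 = 3² · 17 · 37²; 2601 = 3² · 17²
gcd takes min exponent of each prime: 3² = 9

9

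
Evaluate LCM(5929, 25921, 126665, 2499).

5929 = 7² · 11²; 25921 = 7² · 23²; 126665 = 5 · 7² · 11 · 47; 2499 = 3 · 7² · 17
lcm takes max exponent of each prime: 3 · 5 · 7² · 11² · 17 · 23² · 47 = 37590245385

37590245385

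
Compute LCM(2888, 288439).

2307512

2888 = 2³ · 19²; 288439 = 17 · 19² · 47
max exponents: 2³ · 17 · 19² · 47 = 2307512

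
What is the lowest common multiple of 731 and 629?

27047

731 = 17 · 43; 629 = 17 · 37
max exponents: 17 · 37 · 43 = 27047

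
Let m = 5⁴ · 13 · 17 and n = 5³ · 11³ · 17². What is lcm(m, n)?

max exponent per prime: 5⁴ · 11³ · 13 · 17² = 3125354375

3125354375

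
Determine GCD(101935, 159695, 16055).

95

101935 = 5 · 19 · 29 · 37; 159695 = 5 · 19 · 41²; 16055 = 5 · 13² · 19
gcd takes min exponent of each prime: 5 · 19 = 95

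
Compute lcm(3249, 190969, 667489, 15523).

3177915129

lcm(3249, 190969) = 3249·190969/gcd = 620458281/361 = 1718721
lcm(1718721, 667489) = 1718721·667489/gcd = 1147227361569/361 = 3177915129
lcm(3177915129, 15523) = 3177915129·15523/gcd = 49330776547467/15523 = 3177915129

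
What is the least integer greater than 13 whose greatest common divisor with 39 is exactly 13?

26

39 = 13·3. Any a with gcd(a, 39) = 13 is a multiple of 13, say 13s, with s coprime to 3.
Need s > 13/13, so s ≥ 2. First s ≥ 2 with gcd(s, 3) = 1 is s = 2. Thus a = 13·2 = 26.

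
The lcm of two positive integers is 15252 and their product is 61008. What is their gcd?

gcd·lcm = product, so gcd = 61008/15252 = 4.

4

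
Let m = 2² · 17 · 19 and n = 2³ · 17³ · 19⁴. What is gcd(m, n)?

1292

min exponent per shared prime: 2² · 17 · 19 = 1292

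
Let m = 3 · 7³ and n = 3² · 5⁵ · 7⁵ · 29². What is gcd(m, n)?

1029

min exponent per shared prime: 3 · 7³ = 1029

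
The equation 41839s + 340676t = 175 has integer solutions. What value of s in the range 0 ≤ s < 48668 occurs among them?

7597

Euclid: 340676 = 8·41839 + 5964; 41839 = 7·5964 + 91; 5964 = 65·91 + 49; 91 = 1·49 + 42; 49 = 1·42 + 7; 42 = 6·7 + 0 → gcd = 7; 175 = 7·25.
Back-substitution yields 41839·(-7483) + 340676·(919) = 7, so one solution is s = -7483·25 = -187075, t = 919·25 = 22975.
Solutions in s differ by 340676/7 = 48668; the one in [0, 48668) is -187075 mod 48668 = 7597.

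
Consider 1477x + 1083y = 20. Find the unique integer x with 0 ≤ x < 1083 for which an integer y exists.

Reduce mod 1083: 1477x ≡ 20 (mod 1083). With g = gcd(1477, 1083) = 1 dividing 20, divide through: 1477x ≡ 20 (mod 1083).
Since gcd(1477, 1083) = 1, x ≡ 20·(1477)⁻¹ ≡ 110 (mod 1083). Smallest non-negative: 110.

110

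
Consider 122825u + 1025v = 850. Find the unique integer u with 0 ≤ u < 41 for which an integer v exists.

1

Reduce mod 1025: 122825u ≡ 850 (mod 1025). With g = gcd(122825, 1025) = 25 dividing 850, divide through: 4913u ≡ 34 (mod 41).
Since gcd(4913, 41) = 1, u ≡ 34·(4913)⁻¹ ≡ 1 (mod 41). Smallest non-negative: 1.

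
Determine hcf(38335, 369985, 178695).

55

gcd(38335, 369985): 369985 = 9·38335 + 24970; 38335 = 1·24970 + 13365; 24970 = 1·13365 + 11605; 13365 = 1·11605 + 1760; 11605 = 6·1760 + 1045; 1760 = 1·1045 + 715; 1045 = 1·715 + 330; 715 = 2·330 + 55; 330 = 6·55 + 0 → 55
gcd(55, 178695): 178695 = 3249·55 + 0 → 55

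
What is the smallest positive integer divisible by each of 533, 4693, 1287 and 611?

533 = 13 · 41; 4693 = 13 · 19²; 1287 = 3² · 11 · 13; 611 = 13 · 47
lcm takes max exponent of each prime: 3² · 11 · 13 · 19² · 41 · 47 = 895297689

895297689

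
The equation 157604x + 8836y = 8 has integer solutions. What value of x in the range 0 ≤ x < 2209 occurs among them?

Euclid: 157604 = 17·8836 + 7392; 8836 = 1·7392 + 1444; 7392 = 5·1444 + 172; 1444 = 8·172 + 68; 172 = 2·68 + 36; 68 = 1·36 + 32; 36 = 1·32 + 4; 32 = 8·4 + 0 → gcd = 4; 8 = 4·2.
Back-substitution yields 157604·(257) + 8836·(-4584) = 4, so one solution is x = 257·2 = 514, y = -4584·2 = -9168.
Solutions in x differ by 8836/4 = 2209; the one in [0, 2209) is 514 mod 2209 = 514.

514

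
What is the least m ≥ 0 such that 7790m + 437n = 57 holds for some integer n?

Reduce mod 437: 7790m ≡ 57 (mod 437). With g = gcd(7790, 437) = 19 dividing 57, divide through: 410m ≡ 3 (mod 23).
Since gcd(410, 23) = 1, m ≡ 3·(410)⁻¹ ≡ 5 (mod 23). Smallest non-negative: 5.

5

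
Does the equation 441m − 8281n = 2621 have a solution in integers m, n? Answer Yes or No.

No

By Bézout, 441m − 8281n = 2621 has integer solutions iff gcd(441, 8281) | 2621.
Euclid: 8281 = 18·441 + 343; 441 = 1·343 + 98; 343 = 3·98 + 49; 98 = 2·49 + 0. gcd = 49; 2621 mod 49 = 24. No.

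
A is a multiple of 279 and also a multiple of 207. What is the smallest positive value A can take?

279 = 3² · 31; 207 = 3² · 23
max exponents: 3² · 23 · 31 = 6417

6417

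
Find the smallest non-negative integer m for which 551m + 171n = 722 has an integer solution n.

1

Reduce mod 171: 551m ≡ 722 (mod 171). With g = gcd(551, 171) = 19 dividing 722, divide through: 29m ≡ 38 (mod 9).
Since gcd(29, 9) = 1, m ≡ 38·(29)⁻¹ ≡ 1 (mod 9). Smallest non-negative: 1.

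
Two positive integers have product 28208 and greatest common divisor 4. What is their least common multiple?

7052

Since gcd(m,n)·lcm(m,n) = mn, lcm = 28208/4 = 7052.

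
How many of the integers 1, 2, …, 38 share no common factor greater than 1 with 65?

Prime factors of 65: 5, 13. Count integers ≤ 38 divisible by none of them.
By inclusion–exclusion: 38 − ⌊38/5⌋ − ⌊38/13⌋ + ⌊38/65⌋ = 29.

29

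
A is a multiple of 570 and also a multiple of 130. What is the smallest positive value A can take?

7410

gcd first: 570 = 4·130 + 50; 130 = 2·50 + 30; 50 = 1·30 + 20; 30 = 1·20 + 10; 20 = 2·10 + 0 → gcd = 10
lcm = 570·130/gcd = 74100/10 = 7410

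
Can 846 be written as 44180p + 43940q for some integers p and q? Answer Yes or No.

No

gcd(44180, 43940): 44180 = 1·43940 + 240; 43940 = 183·240 + 20; 240 = 12·20 + 0 → 20
20 does not divide 846, so a solution does not exist.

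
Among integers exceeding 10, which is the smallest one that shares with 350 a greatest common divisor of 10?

350 = 10·35. Any t with gcd(t, 350) = 10 is a multiple of 10, say 10s, with s coprime to 35.
Need s > 10/10, so s ≥ 2. First s ≥ 2 with gcd(s, 35) = 1 is s = 2. Thus t = 10·2 = 20.

20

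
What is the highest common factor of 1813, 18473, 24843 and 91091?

49

1813 = 7² · 37; 18473 = 7² · 13 · 29; 24843 = 3 · 7² · 13²; 91091 = 7² · 11 · 13²
gcd takes min exponent of each prime: 7² = 49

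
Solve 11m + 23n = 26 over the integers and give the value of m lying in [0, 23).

17

Reduce mod 23: 11m ≡ 26 (mod 23). With g = gcd(11, 23) = 1 dividing 26, divide through: 11m ≡ 26 (mod 23).
Since gcd(11, 23) = 1, m ≡ 26·(11)⁻¹ ≡ 17 (mod 23). Smallest non-negative: 17.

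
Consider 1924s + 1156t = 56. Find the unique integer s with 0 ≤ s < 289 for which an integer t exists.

Euclid: 1924 = 1·1156 + 768; 1156 = 1·768 + 388; 768 = 1·388 + 380; 388 = 1·380 + 8; 380 = 47·8 + 4; 8 = 2·4 + 0 → gcd = 4; 56 = 4·14.
Back-substitution yields 1924·(143) + 1156·(-238) = 4, so one solution is s = 143·14 = 2002, t = -238·14 = -3332.
Solutions in s differ by 1156/4 = 289; the one in [0, 289) is 2002 mod 289 = 268.

268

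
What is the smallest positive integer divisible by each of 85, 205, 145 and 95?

lcm(85, 205) = 85·205/gcd = 17425/5 = 3485
lcm(3485, 145) = 3485·145/gcd = 505325/5 = 101065
lcm(101065, 95) = 101065·95/gcd = 9601175/5 = 1920235

1920235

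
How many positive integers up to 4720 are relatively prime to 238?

1904

Prime factors of 238: 2, 7, 17. Count integers ≤ 4720 divisible by none of them.
By inclusion–exclusion: 4720 − ⌊4720/2⌋ − ⌊4720/7⌋ − ⌊4720/17⌋ + ⌊4720/14⌋ + ⌊4720/34⌋ + ⌊4720/119⌋ − ⌊4720/238⌋ = 1904.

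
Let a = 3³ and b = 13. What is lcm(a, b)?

max exponent per prime: 3³ · 13 = 351

351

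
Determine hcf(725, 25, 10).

5

725 = 5² · 29; 25 = 5²; 10 = 2 · 5
gcd takes min exponent of each prime: 5 = 5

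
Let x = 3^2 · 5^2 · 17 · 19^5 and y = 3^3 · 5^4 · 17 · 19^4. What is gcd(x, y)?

498477825

min exponent per shared prime: 3^2 · 5^2 · 17 · 19^4 = 498477825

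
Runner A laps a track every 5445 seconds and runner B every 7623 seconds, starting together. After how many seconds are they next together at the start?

38115

gcd first: 7623 = 1·5445 + 2178; 5445 = 2·2178 + 1089; 2178 = 2·1089 + 0 → gcd = 1089
lcm = 5445·7623/gcd = 41507235/1089 = 38115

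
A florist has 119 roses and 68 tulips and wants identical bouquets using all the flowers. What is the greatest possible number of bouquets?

Euclid: 119 = 1·68 + 51; 68 = 1·51 + 17; 51 = 3·17 + 0. Last nonzero remainder: 17.

17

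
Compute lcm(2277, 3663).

gcd first: 3663 = 1·2277 + 1386; 2277 = 1·1386 + 891; 1386 = 1·891 + 495; 891 = 1·495 + 396; 495 = 1·396 + 99; 396 = 4·99 + 0 → gcd = 99
lcm = 2277·3663/gcd = 8340651/99 = 84249

84249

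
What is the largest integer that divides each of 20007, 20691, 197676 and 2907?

20007 = 3⁴ · 13 · 19; 20691 = 3² · 11² · 19; 197676 = 2² · 3² · 17² · 19; 2907 = 3² · 17 · 19
gcd takes min exponent of each prime: 3² · 19 = 171

171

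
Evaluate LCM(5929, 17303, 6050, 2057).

5929 = 7² · 11²; 17303 = 11³ · 13; 6050 = 2 · 5² · 11²; 2057 = 11² · 17
lcm takes max exponent of each prime: 2 · 5² · 7² · 11³ · 13 · 17 = 720669950

720669950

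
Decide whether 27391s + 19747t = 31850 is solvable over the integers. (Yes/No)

gcd(27391, 19747): 27391 = 1·19747 + 7644; 19747 = 2·7644 + 4459; 7644 = 1·4459 + 3185; 4459 = 1·3185 + 1274; 3185 = 2·1274 + 637; 1274 = 2·637 + 0 → 637
637 divides 31850, so a solution exists.

Yes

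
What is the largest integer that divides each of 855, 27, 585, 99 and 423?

9

gcd(855, 27): 855 = 31·27 + 18; 27 = 1·18 + 9; 18 = 2·9 + 0 → 9
gcd(9, 585): 585 = 65·9 + 0 → 9
gcd(9, 99): 99 = 11·9 + 0 → 9
gcd(9, 423): 423 = 47·9 + 0 → 9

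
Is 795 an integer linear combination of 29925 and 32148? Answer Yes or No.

By Bézout, 29925s + 32148t = 795 has integer solutions iff gcd(29925, 32148) | 795.
Euclid: 32148 = 1·29925 + 2223; 29925 = 13·2223 + 1026; 2223 = 2·1026 + 171; 1026 = 6·171 + 0. gcd = 171; 795 mod 171 = 111. No.

No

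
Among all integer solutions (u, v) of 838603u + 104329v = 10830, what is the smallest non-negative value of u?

29

gcd(838603, 104329) = 361 (Euclid: 838603 = 8·104329 + 3971; 104329 = 26·3971 + 1083; 3971 = 3·1083 + 722; 1083 = 1·722 + 361; 722 = 2·361 + 0), and 361 | 10830.
Extended Euclid: 838603·(-105) + 104329·(844) = 361. Scale by 30: u₀ = -3150.
General solution u = u₀ + 289t; reducing mod 289 gives u = 29 (and v = -233).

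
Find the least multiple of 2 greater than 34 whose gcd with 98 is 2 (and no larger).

Multiples of 2 above 34: 2·18, 2·19, … . Need the cofactor coprime to 98/2 = 49.
Checking s = 18, 19, … the first with gcd(s, 49) = 1 is s = 18, giving 36.

36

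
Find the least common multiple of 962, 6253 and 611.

587782

lcm(962, 6253) = 962·6253/gcd = 6015386/481 = 12506
lcm(12506, 611) = 12506·611/gcd = 7641166/13 = 587782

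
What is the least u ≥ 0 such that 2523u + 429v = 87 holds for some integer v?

74

gcd(2523, 429) = 3 (Euclid: 2523 = 5·429 + 378; 429 = 1·378 + 51; 378 = 7·51 + 21; 51 = 2·21 + 9; 21 = 2·9 + 3; 9 = 3·3 + 0), and 3 | 87.
Extended Euclid: 2523·(42) + 429·(-247) = 3. Scale by 29: u₀ = 1218.
General solution u = u₀ + 143t; reducing mod 143 gives u = 74 (and v = -435).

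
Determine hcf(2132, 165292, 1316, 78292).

4

gcd(2132, 165292): 165292 = 77·2132 + 1128; 2132 = 1·1128 + 1004; 1128 = 1·1004 + 124; 1004 = 8·124 + 12; 124 = 10·12 + 4; 12 = 3·4 + 0 → 4
gcd(4, 1316): 1316 = 329·4 + 0 → 4
gcd(4, 78292): 78292 = 19573·4 + 0 → 4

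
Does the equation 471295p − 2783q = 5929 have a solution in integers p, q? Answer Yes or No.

Yes

By Bézout, 471295p − 2783q = 5929 has integer solutions iff gcd(471295, 2783) | 5929.
Euclid: 471295 = 169·2783 + 968; 2783 = 2·968 + 847; 968 = 1·847 + 121; 847 = 7·121 + 0. gcd = 121; 5929 mod 121 = 0. Yes.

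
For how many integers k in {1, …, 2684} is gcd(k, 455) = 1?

455 = 5·7·13. Inclusion–exclusion on these primes:
2684 − ⌊2684/5⌋ − ⌊2684/7⌋ − ⌊2684/13⌋ + ⌊2684/35⌋ + ⌊2684/65⌋ + ⌊2684/91⌋ − ⌊2684/455⌋ = 1700

1700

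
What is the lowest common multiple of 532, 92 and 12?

lcm(532, 92) = 532·92/gcd = 48944/4 = 12236
lcm(12236, 12) = 12236·12/gcd = 146832/4 = 36708

36708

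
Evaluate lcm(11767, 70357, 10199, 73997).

58760970119929

lcm(11767, 70357) = 11767·70357/gcd = 827890819/7 = 118270117
lcm(118270117, 10199) = 118270117·10199/gcd = 1206236923283/7 = 172319560469
lcm(172319560469, 73997) = 172319560469·73997/gcd = 12751130516024593/217 = 58760970119929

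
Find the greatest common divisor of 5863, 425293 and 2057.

gcd(5863, 425293): 425293 = 72·5863 + 3157; 5863 = 1·3157 + 2706; 3157 = 1·2706 + 451; 2706 = 6·451 + 0 → 451
gcd(451, 2057): 2057 = 4·451 + 253; 451 = 1·253 + 198; 253 = 1·198 + 55; 198 = 3·55 + 33; 55 = 1·33 + 22; 33 = 1·22 + 11; 22 = 2·11 + 0 → 11

11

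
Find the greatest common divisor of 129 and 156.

Euclid: 156 = 1·129 + 27; 129 = 4·27 + 21; 27 = 1·21 + 6; 21 = 3·6 + 3; 6 = 2·3 + 0. Last nonzero remainder: 3.

3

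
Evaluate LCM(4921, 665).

4921 = 7 · 19 · 37; 665 = 5 · 7 · 19
max exponents: 5 · 7 · 19 · 37 = 24605

24605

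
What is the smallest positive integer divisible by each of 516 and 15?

2580

516 = 2² · 3 · 43; 15 = 3 · 5
max exponents: 2² · 3 · 5 · 43 = 2580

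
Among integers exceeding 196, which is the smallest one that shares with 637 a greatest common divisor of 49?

245

Multiples of 49 above 196: 49·5, 49·6, … . Need the cofactor coprime to 637/49 = 13.
Checking s = 5, 6, … the first with gcd(s, 13) = 1 is s = 5, giving 245.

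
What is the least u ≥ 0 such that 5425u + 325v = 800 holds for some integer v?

5

gcd(5425, 325) = 25 (Euclid: 5425 = 16·325 + 225; 325 = 1·225 + 100; 225 = 2·100 + 25; 100 = 4·25 + 0), and 25 | 800.
Extended Euclid: 5425·(3) + 325·(-50) = 25. Scale by 32: u₀ = 96.
General solution u = u₀ + 13t; reducing mod 13 gives u = 5 (and v = -81).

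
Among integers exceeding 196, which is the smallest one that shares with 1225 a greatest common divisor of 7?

203

1225 = 7·175. Any t with gcd(t, 1225) = 7 is a multiple of 7, say 7s, with s coprime to 175.
Need s > 196/7, so s ≥ 29. First s ≥ 29 with gcd(s, 175) = 1 is s = 29. Thus t = 7·29 = 203.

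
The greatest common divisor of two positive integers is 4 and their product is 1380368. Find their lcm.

gcd·lcm = product, so lcm = 1380368/4 = 345092.

345092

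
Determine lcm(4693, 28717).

10366837

4693 = 13 · 19²; 28717 = 13 · 47²
max exponents: 13 · 19² · 47² = 10366837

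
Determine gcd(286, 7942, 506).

gcd(286, 7942): 7942 = 27·286 + 220; 286 = 1·220 + 66; 220 = 3·66 + 22; 66 = 3·22 + 0 → 22
gcd(22, 506): 506 = 23·22 + 0 → 22

22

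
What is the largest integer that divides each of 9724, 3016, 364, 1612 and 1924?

gcd(9724, 3016): 9724 = 3·3016 + 676; 3016 = 4·676 + 312; 676 = 2·312 + 52; 312 = 6·52 + 0 → 52
gcd(52, 364): 364 = 7·52 + 0 → 52
gcd(52, 1612): 1612 = 31·52 + 0 → 52
gcd(52, 1924): 1924 = 37·52 + 0 → 52

52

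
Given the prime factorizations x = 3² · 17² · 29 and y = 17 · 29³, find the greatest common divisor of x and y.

min exponent per shared prime: 17 · 29 = 493

493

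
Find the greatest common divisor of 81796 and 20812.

484

81796 = 2² · 11² · 13²
20812 = 2² · 11² · 43
Common: 2² · 11² = 484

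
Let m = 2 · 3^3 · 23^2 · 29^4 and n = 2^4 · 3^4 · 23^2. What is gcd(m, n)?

min exponent per shared prime: 2 · 3^3 · 23^2 = 28566

28566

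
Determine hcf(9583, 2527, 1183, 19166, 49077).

gcd(9583, 2527): 9583 = 3·2527 + 2002; 2527 = 1·2002 + 525; 2002 = 3·525 + 427; 525 = 1·427 + 98; 427 = 4·98 + 35; 98 = 2·35 + 28; 35 = 1·28 + 7; 28 = 4·7 + 0 → 7
gcd(7, 1183): 1183 = 169·7 + 0 → 7
gcd(7, 19166): 19166 = 2738·7 + 0 → 7
gcd(7, 49077): 49077 = 7011·7 + 0 → 7

7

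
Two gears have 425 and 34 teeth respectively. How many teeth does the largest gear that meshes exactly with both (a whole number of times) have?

425 = 5² · 17
34 = 2 · 17
Common: 17 = 17

17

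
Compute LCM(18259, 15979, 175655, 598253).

4470037680525985

18259 = 19 · 31²; 15979 = 19 · 29²; 175655 = 5 · 19 · 43²; 598253 = 19 · 23 · 37²
lcm takes max exponent of each prime: 5 · 19 · 23 · 29² · 31² · 37² · 43² = 4470037680525985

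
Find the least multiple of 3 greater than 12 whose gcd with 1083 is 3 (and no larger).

15

1083 = 3·361. Any m with gcd(m, 1083) = 3 is a multiple of 3, say 3s, with s coprime to 361.
Need s > 12/3, so s ≥ 5. First s ≥ 5 with gcd(s, 361) = 1 is s = 5. Thus m = 3·5 = 15.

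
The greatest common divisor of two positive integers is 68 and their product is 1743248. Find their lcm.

Since gcd(p,q)·lcm(p,q) = pq, lcm = 1743248/68 = 25636.

25636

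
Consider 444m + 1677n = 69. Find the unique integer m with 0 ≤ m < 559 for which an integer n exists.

Euclid: 1677 = 3·444 + 345; 444 = 1·345 + 99; 345 = 3·99 + 48; 99 = 2·48 + 3; 48 = 16·3 + 0 → gcd = 3; 69 = 3·23.
Back-substitution yields 444·(34) + 1677·(-9) = 3, so one solution is m = 34·23 = 782, n = -9·23 = -207.
Solutions in m differ by 1677/3 = 559; the one in [0, 559) is 782 mod 559 = 223.

223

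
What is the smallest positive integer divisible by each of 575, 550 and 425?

215050

575 = 5² · 23; 550 = 2 · 5² · 11; 425 = 5² · 17
lcm takes max exponent of each prime: 2 · 5² · 11 · 17 · 23 = 215050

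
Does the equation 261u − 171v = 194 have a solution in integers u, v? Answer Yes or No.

No

By Bézout, 261u − 171v = 194 has integer solutions iff gcd(261, 171) | 194.
Euclid: 261 = 1·171 + 90; 171 = 1·90 + 81; 90 = 1·81 + 9; 81 = 9·9 + 0. gcd = 9; 194 mod 9 = 5. No.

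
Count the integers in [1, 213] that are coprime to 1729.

159

1729 = 7·13·19. Inclusion–exclusion on these primes:
213 − ⌊213/7⌋ − ⌊213/13⌋ − ⌊213/19⌋ + ⌊213/91⌋ + ⌊213/133⌋ + ⌊213/247⌋ − ⌊213/1729⌋ = 159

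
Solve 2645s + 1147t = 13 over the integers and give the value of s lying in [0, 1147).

85

Reduce mod 1147: 2645s ≡ 13 (mod 1147). With g = gcd(2645, 1147) = 1 dividing 13, divide through: 2645s ≡ 13 (mod 1147).
Since gcd(2645, 1147) = 1, s ≡ 13·(2645)⁻¹ ≡ 85 (mod 1147). Smallest non-negative: 85.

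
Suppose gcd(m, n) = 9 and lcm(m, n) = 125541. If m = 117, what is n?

Using mn = gcd(m,n)·lcm(m,n) = 9·125541 = 1129869, we get n = 1129869/117 = 9657.

9657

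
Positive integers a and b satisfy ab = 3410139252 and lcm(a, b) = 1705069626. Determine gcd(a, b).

gcd·lcm = product, so gcd = 3410139252/1705069626 = 2.

2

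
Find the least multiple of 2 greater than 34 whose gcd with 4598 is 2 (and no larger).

gcd(k, 4598) = 2 forces 2 | k; write k = 2s. Then gcd(2s, 2·2299) = 2·gcd(s, 2299), so need gcd(s, 2299) = 1.
2s > 34 gives s ≥ 18. The least s ≥ 18 coprime to 2299 is 18, so k = 2·18 = 36.

36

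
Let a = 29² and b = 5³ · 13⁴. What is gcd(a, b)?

min exponent per shared prime: (none) = 1

1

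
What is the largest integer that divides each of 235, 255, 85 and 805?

gcd(235, 255): 255 = 1·235 + 20; 235 = 11·20 + 15; 20 = 1·15 + 5; 15 = 3·5 + 0 → 5
gcd(5, 85): 85 = 17·5 + 0 → 5
gcd(5, 805): 805 = 161·5 + 0 → 5

5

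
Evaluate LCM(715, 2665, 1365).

lcm(715, 2665) = 715·2665/gcd = 1905475/65 = 29315
lcm(29315, 1365) = 29315·1365/gcd = 40014975/65 = 615615

615615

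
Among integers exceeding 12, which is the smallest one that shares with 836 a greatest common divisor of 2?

14

836 = 2·418. Any x with gcd(x, 836) = 2 is a multiple of 2, say 2s, with s coprime to 418.
Need s > 12/2, so s ≥ 7. First s ≥ 7 with gcd(s, 418) = 1 is s = 7. Thus x = 2·7 = 14.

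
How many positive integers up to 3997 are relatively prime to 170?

1505

Prime factors of 170: 2, 5, 17. Count integers ≤ 3997 divisible by none of them.
By inclusion–exclusion: 3997 − ⌊3997/2⌋ − ⌊3997/5⌋ − ⌊3997/17⌋ + ⌊3997/10⌋ + ⌊3997/34⌋ + ⌊3997/85⌋ − ⌊3997/170⌋ = 1505.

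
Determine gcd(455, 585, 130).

gcd(455, 585): 585 = 1·455 + 130; 455 = 3·130 + 65; 130 = 2·65 + 0 → 65
gcd(65, 130): 130 = 2·65 + 0 → 65

65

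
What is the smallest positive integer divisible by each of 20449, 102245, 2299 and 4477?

20449 = 11² · 13²; 102245 = 5 · 11² · 13²; 2299 = 11² · 19; 4477 = 11² · 37
lcm takes max exponent of each prime: 5 · 11² · 13² · 19 · 37 = 71878235

71878235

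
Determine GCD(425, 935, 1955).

425 = 5² · 17; 935 = 5 · 11 · 17; 1955 = 5 · 17 · 23
gcd takes min exponent of each prime: 5 · 17 = 85

85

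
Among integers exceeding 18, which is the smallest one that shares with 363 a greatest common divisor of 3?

21

363 = 3·121. Any t with gcd(t, 363) = 3 is a multiple of 3, say 3s, with s coprime to 121.
Need s > 18/3, so s ≥ 7. First s ≥ 7 with gcd(s, 121) = 1 is s = 7. Thus t = 3·7 = 21.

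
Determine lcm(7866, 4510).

17737830

7866 = 2 · 3² · 19 · 23; 4510 = 2 · 5 · 11 · 41
max exponents: 2 · 3² · 5 · 11 · 19 · 23 · 41 = 17737830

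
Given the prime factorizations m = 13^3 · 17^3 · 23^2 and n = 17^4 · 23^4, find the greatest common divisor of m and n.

min exponent per shared prime: 17^3 · 23^2 = 2598977

2598977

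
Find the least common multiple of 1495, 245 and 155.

lcm(1495, 245) = 1495·245/gcd = 366275/5 = 73255
lcm(73255, 155) = 73255·155/gcd = 11354525/5 = 2270905

2270905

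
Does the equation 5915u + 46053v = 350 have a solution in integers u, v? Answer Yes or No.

Yes

By Bézout, 5915u + 46053v = 350 has integer solutions iff gcd(5915, 46053) | 350.
Euclid: 46053 = 7·5915 + 4648; 5915 = 1·4648 + 1267; 4648 = 3·1267 + 847; 1267 = 1·847 + 420; 847 = 2·420 + 7; 420 = 60·7 + 0. gcd = 7; 350 mod 7 = 0. Yes.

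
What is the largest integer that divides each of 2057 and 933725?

Euclid: 933725 = 453·2057 + 1904; 2057 = 1·1904 + 153; 1904 = 12·153 + 68; 153 = 2·68 + 17; 68 = 4·17 + 0. Last nonzero remainder: 17.

17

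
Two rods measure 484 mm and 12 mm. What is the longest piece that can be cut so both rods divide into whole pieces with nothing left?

484 = 2² · 11²
12 = 2² · 3
Common: 2² = 4

4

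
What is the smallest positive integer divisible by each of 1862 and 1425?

gcd first: 1862 = 1·1425 + 437; 1425 = 3·437 + 114; 437 = 3·114 + 95; 114 = 1·95 + 19; 95 = 5·19 + 0 → gcd = 19
lcm = 1862·1425/gcd = 2653350/19 = 139650

139650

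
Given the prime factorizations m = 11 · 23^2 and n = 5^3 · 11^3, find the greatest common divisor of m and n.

11

min exponent per shared prime: 11 = 11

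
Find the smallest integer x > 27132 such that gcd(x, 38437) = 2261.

29393

Multiples of 2261 above 27132: 2261·13, 2261·14, … . Need the cofactor coprime to 38437/2261 = 17.
Checking s = 13, 14, … the first with gcd(s, 17) = 1 is s = 13, giving 29393.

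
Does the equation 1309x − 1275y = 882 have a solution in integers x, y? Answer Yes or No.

By Bézout, 1309x − 1275y = 882 has integer solutions iff gcd(1309, 1275) | 882.
Euclid: 1309 = 1·1275 + 34; 1275 = 37·34 + 17; 34 = 2·17 + 0. gcd = 17; 882 mod 17 = 15. No.

No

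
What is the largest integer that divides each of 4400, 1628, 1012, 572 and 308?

gcd(4400, 1628): 4400 = 2·1628 + 1144; 1628 = 1·1144 + 484; 1144 = 2·484 + 176; 484 = 2·176 + 132; 176 = 1·132 + 44; 132 = 3·44 + 0 → 44
gcd(44, 1012): 1012 = 23·44 + 0 → 44
gcd(44, 572): 572 = 13·44 + 0 → 44
gcd(44, 308): 308 = 7·44 + 0 → 44

44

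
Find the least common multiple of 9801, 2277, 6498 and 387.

9801 = 3⁴ · 11²; 2277 = 3² · 11 · 23; 6498 = 2 · 3² · 19²; 387 = 3² · 43
lcm takes max exponent of each prime: 2 · 3⁴ · 11² · 19² · 23 · 43 = 6998482458

6998482458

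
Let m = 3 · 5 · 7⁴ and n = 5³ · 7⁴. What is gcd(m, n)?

12005

min exponent per shared prime: 5 · 7⁴ = 12005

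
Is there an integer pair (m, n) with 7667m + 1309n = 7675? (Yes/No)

No

By Bézout, 7667m + 1309n = 7675 has integer solutions iff gcd(7667, 1309) | 7675.
Euclid: 7667 = 5·1309 + 1122; 1309 = 1·1122 + 187; 1122 = 6·187 + 0. gcd = 187; 7675 mod 187 = 8. No.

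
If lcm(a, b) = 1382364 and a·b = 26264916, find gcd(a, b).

gcd·lcm = product, so gcd = 26264916/1382364 = 19.

19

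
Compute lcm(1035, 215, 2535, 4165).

1035 = 3² · 5 · 23; 215 = 5 · 43; 2535 = 3 · 5 · 13²; 4165 = 5 · 7² · 17
lcm takes max exponent of each prime: 3² · 5 · 7² · 13² · 17 · 23 · 43 = 6265280385

6265280385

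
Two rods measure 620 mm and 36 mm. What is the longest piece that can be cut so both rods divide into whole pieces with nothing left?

4

Euclid: 620 = 17·36 + 8; 36 = 4·8 + 4; 8 = 2·4 + 0. Last nonzero remainder: 4.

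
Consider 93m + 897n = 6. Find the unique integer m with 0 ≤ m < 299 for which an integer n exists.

gcd(93, 897) = 3 (Euclid: 897 = 9·93 + 60; 93 = 1·60 + 33; 60 = 1·33 + 27; 33 = 1·27 + 6; 27 = 4·6 + 3; 6 = 2·3 + 0), and 3 | 6.
Extended Euclid: 93·(-135) + 897·(14) = 3. Scale by 2: m₀ = -270.
General solution m = m₀ + 299t; reducing mod 299 gives m = 29 (and n = -3).

29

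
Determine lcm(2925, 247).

55575

gcd first: 2925 = 11·247 + 208; 247 = 1·208 + 39; 208 = 5·39 + 13; 39 = 3·13 + 0 → gcd = 13
lcm = 2925·247/gcd = 722475/13 = 55575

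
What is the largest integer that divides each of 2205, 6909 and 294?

gcd(2205, 6909): 6909 = 3·2205 + 294; 2205 = 7·294 + 147; 294 = 2·147 + 0 → 147
gcd(147, 294): 294 = 2·147 + 0 → 147

147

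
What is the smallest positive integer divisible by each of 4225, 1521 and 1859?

4225 = 5² · 13²; 1521 = 3² · 13²; 1859 = 11 · 13²
lcm takes max exponent of each prime: 3² · 5² · 11 · 13² = 418275

418275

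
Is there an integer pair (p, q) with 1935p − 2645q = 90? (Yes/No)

Yes

gcd(1935, 2645): 2645 = 1·1935 + 710; 1935 = 2·710 + 515; 710 = 1·515 + 195; 515 = 2·195 + 125; 195 = 1·125 + 70; 125 = 1·70 + 55; 70 = 1·55 + 15; 55 = 3·15 + 10; 15 = 1·10 + 5; 10 = 2·5 + 0 → 5
5 divides 90, so a solution exists.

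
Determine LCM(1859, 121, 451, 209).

1859 = 11 · 13²; 121 = 11²; 451 = 11 · 41; 209 = 11 · 19
lcm takes max exponent of each prime: 11² · 13² · 19 · 41 = 15929771

15929771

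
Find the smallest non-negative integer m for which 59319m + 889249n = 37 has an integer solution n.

Reduce mod 889249: 59319m ≡ 37 (mod 889249). With g = gcd(59319, 889249) = 1 dividing 37, divide through: 59319m ≡ 37 (mod 889249).
Since gcd(59319, 889249) = 1, m ≡ 37·(59319)⁻¹ ≡ 141020 (mod 889249). Smallest non-negative: 141020.

141020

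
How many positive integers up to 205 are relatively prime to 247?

180

Prime factors of 247: 13, 19. Count integers ≤ 205 divisible by none of them.
By inclusion–exclusion: 205 − ⌊205/13⌋ − ⌊205/19⌋ + ⌊205/247⌋ = 180.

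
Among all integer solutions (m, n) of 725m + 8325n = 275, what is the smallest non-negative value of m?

253

Reduce mod 8325: 725m ≡ 275 (mod 8325). With g = gcd(725, 8325) = 25 dividing 275, divide through: 29m ≡ 11 (mod 333).
Since gcd(29, 333) = 1, m ≡ 11·(29)⁻¹ ≡ 253 (mod 333). Smallest non-negative: 253.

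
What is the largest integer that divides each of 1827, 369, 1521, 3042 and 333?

gcd(1827, 369): 1827 = 4·369 + 351; 369 = 1·351 + 18; 351 = 19·18 + 9; 18 = 2·9 + 0 → 9
gcd(9, 1521): 1521 = 169·9 + 0 → 9
gcd(9, 3042): 3042 = 338·9 + 0 → 9
gcd(9, 333): 333 = 37·9 + 0 → 9

9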